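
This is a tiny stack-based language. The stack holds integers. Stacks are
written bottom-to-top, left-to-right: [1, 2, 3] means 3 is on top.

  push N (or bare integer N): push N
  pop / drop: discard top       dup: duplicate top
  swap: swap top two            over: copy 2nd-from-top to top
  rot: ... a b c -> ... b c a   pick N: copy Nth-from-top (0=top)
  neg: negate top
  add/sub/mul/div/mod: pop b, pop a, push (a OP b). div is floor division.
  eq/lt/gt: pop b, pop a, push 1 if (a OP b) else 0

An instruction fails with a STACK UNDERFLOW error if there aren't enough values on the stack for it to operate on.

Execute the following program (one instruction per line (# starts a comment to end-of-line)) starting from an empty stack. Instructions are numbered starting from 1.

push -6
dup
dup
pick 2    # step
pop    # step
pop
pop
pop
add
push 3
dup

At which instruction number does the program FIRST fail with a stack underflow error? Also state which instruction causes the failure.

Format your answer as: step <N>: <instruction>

Answer: step 9: add

Derivation:
Step 1 ('push -6'): stack = [-6], depth = 1
Step 2 ('dup'): stack = [-6, -6], depth = 2
Step 3 ('dup'): stack = [-6, -6, -6], depth = 3
Step 4 ('pick 2'): stack = [-6, -6, -6, -6], depth = 4
Step 5 ('pop'): stack = [-6, -6, -6], depth = 3
Step 6 ('pop'): stack = [-6, -6], depth = 2
Step 7 ('pop'): stack = [-6], depth = 1
Step 8 ('pop'): stack = [], depth = 0
Step 9 ('add'): needs 2 value(s) but depth is 0 — STACK UNDERFLOW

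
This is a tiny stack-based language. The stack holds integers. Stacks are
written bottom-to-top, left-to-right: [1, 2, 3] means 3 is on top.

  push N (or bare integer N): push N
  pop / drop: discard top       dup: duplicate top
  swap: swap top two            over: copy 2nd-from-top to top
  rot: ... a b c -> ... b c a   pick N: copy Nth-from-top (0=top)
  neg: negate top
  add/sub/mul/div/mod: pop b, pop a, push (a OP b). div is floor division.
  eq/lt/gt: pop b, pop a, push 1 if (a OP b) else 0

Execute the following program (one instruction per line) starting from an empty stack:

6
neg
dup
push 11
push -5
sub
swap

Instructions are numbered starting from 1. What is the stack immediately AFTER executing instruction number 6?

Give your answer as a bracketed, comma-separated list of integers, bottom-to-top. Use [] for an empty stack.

Step 1 ('6'): [6]
Step 2 ('neg'): [-6]
Step 3 ('dup'): [-6, -6]
Step 4 ('push 11'): [-6, -6, 11]
Step 5 ('push -5'): [-6, -6, 11, -5]
Step 6 ('sub'): [-6, -6, 16]

Answer: [-6, -6, 16]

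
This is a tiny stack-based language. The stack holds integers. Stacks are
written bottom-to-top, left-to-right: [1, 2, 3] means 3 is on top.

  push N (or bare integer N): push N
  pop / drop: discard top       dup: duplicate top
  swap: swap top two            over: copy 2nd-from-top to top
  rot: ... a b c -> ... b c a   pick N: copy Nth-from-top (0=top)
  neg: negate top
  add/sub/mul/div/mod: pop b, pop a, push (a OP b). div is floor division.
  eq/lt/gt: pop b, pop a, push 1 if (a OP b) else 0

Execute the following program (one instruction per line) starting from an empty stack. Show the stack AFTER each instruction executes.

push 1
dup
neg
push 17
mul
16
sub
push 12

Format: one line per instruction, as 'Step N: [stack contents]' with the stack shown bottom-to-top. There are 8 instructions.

Step 1: [1]
Step 2: [1, 1]
Step 3: [1, -1]
Step 4: [1, -1, 17]
Step 5: [1, -17]
Step 6: [1, -17, 16]
Step 7: [1, -33]
Step 8: [1, -33, 12]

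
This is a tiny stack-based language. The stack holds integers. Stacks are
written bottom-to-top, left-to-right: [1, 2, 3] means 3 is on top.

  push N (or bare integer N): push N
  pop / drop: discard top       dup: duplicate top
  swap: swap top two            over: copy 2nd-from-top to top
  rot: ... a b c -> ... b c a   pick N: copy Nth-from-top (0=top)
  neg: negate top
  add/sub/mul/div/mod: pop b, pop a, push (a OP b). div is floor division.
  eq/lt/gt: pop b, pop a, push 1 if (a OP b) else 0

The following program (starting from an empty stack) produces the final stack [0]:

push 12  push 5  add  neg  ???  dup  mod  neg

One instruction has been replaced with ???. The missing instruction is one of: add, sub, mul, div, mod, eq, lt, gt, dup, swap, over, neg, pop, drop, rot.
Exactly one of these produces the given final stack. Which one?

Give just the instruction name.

Stack before ???: [-17]
Stack after ???:  [17]
The instruction that transforms [-17] -> [17] is: neg

Answer: neg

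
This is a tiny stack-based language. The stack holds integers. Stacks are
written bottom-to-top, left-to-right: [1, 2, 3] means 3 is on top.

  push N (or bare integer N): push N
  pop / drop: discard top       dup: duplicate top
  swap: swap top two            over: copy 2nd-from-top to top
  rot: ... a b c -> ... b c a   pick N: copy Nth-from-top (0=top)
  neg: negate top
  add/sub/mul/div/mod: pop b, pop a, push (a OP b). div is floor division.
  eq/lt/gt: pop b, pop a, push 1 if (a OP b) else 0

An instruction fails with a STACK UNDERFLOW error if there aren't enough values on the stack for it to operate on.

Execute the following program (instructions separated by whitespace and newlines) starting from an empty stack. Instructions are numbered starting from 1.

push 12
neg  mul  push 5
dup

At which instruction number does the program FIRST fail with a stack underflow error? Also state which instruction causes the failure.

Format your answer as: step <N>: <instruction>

Answer: step 3: mul

Derivation:
Step 1 ('push 12'): stack = [12], depth = 1
Step 2 ('neg'): stack = [-12], depth = 1
Step 3 ('mul'): needs 2 value(s) but depth is 1 — STACK UNDERFLOW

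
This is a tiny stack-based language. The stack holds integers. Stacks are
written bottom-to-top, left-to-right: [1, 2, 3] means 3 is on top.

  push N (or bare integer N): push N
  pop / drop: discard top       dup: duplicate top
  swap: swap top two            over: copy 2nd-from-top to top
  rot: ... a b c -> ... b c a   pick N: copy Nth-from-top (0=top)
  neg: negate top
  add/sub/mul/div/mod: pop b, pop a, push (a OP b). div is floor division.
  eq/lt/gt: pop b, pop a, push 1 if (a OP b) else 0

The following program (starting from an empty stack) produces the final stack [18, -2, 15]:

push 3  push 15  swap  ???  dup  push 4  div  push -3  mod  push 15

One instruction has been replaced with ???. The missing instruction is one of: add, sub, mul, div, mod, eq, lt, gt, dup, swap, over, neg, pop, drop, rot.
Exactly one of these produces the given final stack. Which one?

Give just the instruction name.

Answer: add

Derivation:
Stack before ???: [15, 3]
Stack after ???:  [18]
The instruction that transforms [15, 3] -> [18] is: add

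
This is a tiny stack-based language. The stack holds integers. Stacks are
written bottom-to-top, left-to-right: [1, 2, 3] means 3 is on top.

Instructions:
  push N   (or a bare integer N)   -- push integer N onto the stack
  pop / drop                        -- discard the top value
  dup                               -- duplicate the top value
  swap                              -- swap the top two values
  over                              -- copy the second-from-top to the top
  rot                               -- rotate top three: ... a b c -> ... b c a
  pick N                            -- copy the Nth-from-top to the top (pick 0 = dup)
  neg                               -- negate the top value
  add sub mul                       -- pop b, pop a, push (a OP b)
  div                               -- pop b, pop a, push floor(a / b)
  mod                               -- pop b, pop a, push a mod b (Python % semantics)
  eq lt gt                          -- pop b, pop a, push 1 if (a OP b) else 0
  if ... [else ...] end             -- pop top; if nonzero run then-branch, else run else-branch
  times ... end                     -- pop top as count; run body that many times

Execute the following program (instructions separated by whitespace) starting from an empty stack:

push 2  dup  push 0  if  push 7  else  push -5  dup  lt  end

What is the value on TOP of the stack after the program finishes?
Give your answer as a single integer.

Answer: 0

Derivation:
After 'push 2': [2]
After 'dup': [2, 2]
After 'push 0': [2, 2, 0]
After 'if': [2, 2]
After 'push -5': [2, 2, -5]
After 'dup': [2, 2, -5, -5]
After 'lt': [2, 2, 0]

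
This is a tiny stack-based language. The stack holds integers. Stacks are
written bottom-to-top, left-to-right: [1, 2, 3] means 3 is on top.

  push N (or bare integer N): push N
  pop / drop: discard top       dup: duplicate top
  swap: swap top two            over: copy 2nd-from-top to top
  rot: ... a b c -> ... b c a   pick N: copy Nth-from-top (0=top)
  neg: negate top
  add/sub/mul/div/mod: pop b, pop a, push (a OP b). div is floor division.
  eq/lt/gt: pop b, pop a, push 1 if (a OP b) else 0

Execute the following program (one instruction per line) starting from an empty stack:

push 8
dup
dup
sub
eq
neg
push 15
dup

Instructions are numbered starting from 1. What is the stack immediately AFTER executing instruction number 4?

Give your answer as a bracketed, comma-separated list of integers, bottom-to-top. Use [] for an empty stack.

Step 1 ('push 8'): [8]
Step 2 ('dup'): [8, 8]
Step 3 ('dup'): [8, 8, 8]
Step 4 ('sub'): [8, 0]

Answer: [8, 0]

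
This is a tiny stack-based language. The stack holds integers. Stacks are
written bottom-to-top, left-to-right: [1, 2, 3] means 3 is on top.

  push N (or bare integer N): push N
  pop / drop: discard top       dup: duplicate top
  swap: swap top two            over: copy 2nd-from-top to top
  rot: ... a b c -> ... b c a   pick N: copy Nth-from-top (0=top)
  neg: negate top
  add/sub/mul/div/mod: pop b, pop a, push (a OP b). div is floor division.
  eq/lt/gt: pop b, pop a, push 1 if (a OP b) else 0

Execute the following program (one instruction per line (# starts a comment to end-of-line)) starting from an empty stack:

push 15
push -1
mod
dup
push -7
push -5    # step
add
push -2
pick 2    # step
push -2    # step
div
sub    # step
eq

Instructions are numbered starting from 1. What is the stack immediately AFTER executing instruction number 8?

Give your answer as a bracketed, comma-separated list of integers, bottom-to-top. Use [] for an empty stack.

Answer: [0, 0, -12, -2]

Derivation:
Step 1 ('push 15'): [15]
Step 2 ('push -1'): [15, -1]
Step 3 ('mod'): [0]
Step 4 ('dup'): [0, 0]
Step 5 ('push -7'): [0, 0, -7]
Step 6 ('push -5'): [0, 0, -7, -5]
Step 7 ('add'): [0, 0, -12]
Step 8 ('push -2'): [0, 0, -12, -2]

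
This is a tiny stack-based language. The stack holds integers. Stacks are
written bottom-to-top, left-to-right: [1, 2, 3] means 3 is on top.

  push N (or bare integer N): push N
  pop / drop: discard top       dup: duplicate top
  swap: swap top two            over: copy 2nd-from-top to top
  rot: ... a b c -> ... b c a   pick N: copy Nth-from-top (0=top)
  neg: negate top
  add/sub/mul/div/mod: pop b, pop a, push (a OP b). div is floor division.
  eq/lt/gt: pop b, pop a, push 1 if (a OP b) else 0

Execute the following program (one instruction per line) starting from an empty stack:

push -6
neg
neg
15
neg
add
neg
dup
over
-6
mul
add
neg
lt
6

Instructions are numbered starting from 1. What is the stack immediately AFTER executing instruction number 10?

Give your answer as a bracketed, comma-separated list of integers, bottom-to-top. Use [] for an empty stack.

Step 1 ('push -6'): [-6]
Step 2 ('neg'): [6]
Step 3 ('neg'): [-6]
Step 4 ('15'): [-6, 15]
Step 5 ('neg'): [-6, -15]
Step 6 ('add'): [-21]
Step 7 ('neg'): [21]
Step 8 ('dup'): [21, 21]
Step 9 ('over'): [21, 21, 21]
Step 10 ('-6'): [21, 21, 21, -6]

Answer: [21, 21, 21, -6]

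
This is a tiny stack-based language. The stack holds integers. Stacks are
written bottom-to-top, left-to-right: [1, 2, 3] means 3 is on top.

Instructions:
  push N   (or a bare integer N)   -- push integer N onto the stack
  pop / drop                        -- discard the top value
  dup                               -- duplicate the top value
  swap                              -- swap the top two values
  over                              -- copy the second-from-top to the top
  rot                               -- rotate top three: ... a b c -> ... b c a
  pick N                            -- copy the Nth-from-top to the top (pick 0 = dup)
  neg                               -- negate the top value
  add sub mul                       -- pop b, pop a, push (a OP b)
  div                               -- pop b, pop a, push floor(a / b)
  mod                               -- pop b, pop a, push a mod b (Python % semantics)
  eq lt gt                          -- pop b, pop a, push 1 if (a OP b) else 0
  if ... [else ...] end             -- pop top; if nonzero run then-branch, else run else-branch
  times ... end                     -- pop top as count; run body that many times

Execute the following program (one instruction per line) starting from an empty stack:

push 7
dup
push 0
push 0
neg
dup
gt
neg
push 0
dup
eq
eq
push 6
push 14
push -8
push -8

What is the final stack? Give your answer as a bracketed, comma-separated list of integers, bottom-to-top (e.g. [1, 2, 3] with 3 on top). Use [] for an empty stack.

Answer: [7, 7, 0, 0, 6, 14, -8, -8]

Derivation:
After 'push 7': [7]
After 'dup': [7, 7]
After 'push 0': [7, 7, 0]
After 'push 0': [7, 7, 0, 0]
After 'neg': [7, 7, 0, 0]
After 'dup': [7, 7, 0, 0, 0]
After 'gt': [7, 7, 0, 0]
After 'neg': [7, 7, 0, 0]
After 'push 0': [7, 7, 0, 0, 0]
After 'dup': [7, 7, 0, 0, 0, 0]
After 'eq': [7, 7, 0, 0, 1]
After 'eq': [7, 7, 0, 0]
After 'push 6': [7, 7, 0, 0, 6]
After 'push 14': [7, 7, 0, 0, 6, 14]
After 'push -8': [7, 7, 0, 0, 6, 14, -8]
After 'push -8': [7, 7, 0, 0, 6, 14, -8, -8]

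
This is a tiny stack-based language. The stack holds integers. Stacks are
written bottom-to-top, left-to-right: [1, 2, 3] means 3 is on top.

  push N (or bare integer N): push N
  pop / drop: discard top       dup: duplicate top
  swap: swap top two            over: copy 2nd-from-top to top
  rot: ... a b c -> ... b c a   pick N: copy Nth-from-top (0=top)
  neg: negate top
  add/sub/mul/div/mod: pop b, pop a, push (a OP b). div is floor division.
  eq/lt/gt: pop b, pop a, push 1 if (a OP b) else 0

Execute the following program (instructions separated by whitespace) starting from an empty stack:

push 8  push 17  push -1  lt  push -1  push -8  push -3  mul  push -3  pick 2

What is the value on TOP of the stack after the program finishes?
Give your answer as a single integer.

After 'push 8': [8]
After 'push 17': [8, 17]
After 'push -1': [8, 17, -1]
After 'lt': [8, 0]
After 'push -1': [8, 0, -1]
After 'push -8': [8, 0, -1, -8]
After 'push -3': [8, 0, -1, -8, -3]
After 'mul': [8, 0, -1, 24]
After 'push -3': [8, 0, -1, 24, -3]
After 'pick 2': [8, 0, -1, 24, -3, -1]

Answer: -1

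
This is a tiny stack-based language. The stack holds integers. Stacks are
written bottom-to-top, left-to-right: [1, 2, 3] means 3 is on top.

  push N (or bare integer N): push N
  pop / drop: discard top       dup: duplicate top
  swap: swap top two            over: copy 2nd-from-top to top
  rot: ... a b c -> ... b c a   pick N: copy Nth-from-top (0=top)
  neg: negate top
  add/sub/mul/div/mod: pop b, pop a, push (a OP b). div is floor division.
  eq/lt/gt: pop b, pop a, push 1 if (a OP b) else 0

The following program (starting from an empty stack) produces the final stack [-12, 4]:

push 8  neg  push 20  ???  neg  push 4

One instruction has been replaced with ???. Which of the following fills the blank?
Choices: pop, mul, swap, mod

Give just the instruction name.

Answer: mod

Derivation:
Stack before ???: [-8, 20]
Stack after ???:  [12]
Checking each choice:
  pop: produces [8, 4]
  mul: produces [160, 4]
  swap: produces [20, 8, 4]
  mod: MATCH


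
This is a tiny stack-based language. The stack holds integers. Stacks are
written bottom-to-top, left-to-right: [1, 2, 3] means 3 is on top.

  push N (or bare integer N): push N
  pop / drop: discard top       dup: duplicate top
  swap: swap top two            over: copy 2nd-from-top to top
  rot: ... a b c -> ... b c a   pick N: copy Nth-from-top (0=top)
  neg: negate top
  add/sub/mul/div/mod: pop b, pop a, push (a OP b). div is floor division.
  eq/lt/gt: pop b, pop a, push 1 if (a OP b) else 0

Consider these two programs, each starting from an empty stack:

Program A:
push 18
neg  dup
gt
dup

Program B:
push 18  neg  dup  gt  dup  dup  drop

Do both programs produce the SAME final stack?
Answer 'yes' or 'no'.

Program A trace:
  After 'push 18': [18]
  After 'neg': [-18]
  After 'dup': [-18, -18]
  After 'gt': [0]
  After 'dup': [0, 0]
Program A final stack: [0, 0]

Program B trace:
  After 'push 18': [18]
  After 'neg': [-18]
  After 'dup': [-18, -18]
  After 'gt': [0]
  After 'dup': [0, 0]
  After 'dup': [0, 0, 0]
  After 'drop': [0, 0]
Program B final stack: [0, 0]
Same: yes

Answer: yes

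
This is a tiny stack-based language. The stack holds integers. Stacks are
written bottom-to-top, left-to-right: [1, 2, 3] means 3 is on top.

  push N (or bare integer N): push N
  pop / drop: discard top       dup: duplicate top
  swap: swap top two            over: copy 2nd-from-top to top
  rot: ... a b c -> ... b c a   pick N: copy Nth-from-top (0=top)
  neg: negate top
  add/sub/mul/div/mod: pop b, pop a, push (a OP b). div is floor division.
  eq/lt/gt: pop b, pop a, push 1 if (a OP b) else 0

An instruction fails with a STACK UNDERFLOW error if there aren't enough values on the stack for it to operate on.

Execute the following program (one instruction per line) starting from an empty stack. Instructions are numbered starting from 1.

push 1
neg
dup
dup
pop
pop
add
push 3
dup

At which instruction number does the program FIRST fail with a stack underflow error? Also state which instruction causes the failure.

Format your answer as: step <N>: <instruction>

Answer: step 7: add

Derivation:
Step 1 ('push 1'): stack = [1], depth = 1
Step 2 ('neg'): stack = [-1], depth = 1
Step 3 ('dup'): stack = [-1, -1], depth = 2
Step 4 ('dup'): stack = [-1, -1, -1], depth = 3
Step 5 ('pop'): stack = [-1, -1], depth = 2
Step 6 ('pop'): stack = [-1], depth = 1
Step 7 ('add'): needs 2 value(s) but depth is 1 — STACK UNDERFLOW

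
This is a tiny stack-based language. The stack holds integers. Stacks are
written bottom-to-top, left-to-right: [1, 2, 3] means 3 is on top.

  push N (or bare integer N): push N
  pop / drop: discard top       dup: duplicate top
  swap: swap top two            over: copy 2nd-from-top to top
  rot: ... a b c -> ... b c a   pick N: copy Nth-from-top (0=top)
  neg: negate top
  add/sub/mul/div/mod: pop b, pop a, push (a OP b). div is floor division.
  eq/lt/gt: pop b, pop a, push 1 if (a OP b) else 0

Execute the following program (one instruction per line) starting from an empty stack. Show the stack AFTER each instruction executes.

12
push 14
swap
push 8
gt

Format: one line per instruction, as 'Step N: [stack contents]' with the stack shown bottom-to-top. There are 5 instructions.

Step 1: [12]
Step 2: [12, 14]
Step 3: [14, 12]
Step 4: [14, 12, 8]
Step 5: [14, 1]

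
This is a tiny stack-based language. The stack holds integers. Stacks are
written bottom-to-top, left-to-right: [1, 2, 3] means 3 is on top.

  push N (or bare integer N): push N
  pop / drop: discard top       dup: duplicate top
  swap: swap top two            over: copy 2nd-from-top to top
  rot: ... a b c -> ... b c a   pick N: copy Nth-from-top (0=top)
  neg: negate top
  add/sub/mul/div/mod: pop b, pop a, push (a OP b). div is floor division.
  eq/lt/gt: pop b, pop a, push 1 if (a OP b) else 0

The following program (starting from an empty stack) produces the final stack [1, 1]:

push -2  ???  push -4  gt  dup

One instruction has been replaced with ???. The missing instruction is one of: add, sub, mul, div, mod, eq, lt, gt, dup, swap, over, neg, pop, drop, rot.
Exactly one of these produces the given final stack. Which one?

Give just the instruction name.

Stack before ???: [-2]
Stack after ???:  [2]
The instruction that transforms [-2] -> [2] is: neg

Answer: neg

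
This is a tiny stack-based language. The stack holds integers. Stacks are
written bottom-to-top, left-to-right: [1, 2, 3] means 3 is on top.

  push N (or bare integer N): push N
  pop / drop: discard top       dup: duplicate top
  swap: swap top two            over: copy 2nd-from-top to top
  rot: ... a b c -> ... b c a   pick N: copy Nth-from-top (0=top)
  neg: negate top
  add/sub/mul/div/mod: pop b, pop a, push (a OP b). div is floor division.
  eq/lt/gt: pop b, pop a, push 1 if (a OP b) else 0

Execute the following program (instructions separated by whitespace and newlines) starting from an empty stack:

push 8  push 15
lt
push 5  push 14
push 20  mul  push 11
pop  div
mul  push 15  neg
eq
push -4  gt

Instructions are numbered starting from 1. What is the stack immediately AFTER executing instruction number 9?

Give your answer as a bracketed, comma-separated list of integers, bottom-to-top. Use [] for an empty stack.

Answer: [1, 5, 280]

Derivation:
Step 1 ('push 8'): [8]
Step 2 ('push 15'): [8, 15]
Step 3 ('lt'): [1]
Step 4 ('push 5'): [1, 5]
Step 5 ('push 14'): [1, 5, 14]
Step 6 ('push 20'): [1, 5, 14, 20]
Step 7 ('mul'): [1, 5, 280]
Step 8 ('push 11'): [1, 5, 280, 11]
Step 9 ('pop'): [1, 5, 280]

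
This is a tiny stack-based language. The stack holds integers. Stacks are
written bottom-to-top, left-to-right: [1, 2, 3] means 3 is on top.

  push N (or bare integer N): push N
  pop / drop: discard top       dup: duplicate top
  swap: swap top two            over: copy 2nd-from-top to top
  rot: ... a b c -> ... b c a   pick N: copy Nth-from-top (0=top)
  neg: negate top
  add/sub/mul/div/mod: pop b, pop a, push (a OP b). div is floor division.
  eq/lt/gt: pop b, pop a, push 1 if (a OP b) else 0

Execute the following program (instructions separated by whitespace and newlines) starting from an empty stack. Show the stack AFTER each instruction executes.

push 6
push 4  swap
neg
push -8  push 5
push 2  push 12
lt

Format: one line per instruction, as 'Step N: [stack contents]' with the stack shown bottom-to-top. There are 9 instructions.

Step 1: [6]
Step 2: [6, 4]
Step 3: [4, 6]
Step 4: [4, -6]
Step 5: [4, -6, -8]
Step 6: [4, -6, -8, 5]
Step 7: [4, -6, -8, 5, 2]
Step 8: [4, -6, -8, 5, 2, 12]
Step 9: [4, -6, -8, 5, 1]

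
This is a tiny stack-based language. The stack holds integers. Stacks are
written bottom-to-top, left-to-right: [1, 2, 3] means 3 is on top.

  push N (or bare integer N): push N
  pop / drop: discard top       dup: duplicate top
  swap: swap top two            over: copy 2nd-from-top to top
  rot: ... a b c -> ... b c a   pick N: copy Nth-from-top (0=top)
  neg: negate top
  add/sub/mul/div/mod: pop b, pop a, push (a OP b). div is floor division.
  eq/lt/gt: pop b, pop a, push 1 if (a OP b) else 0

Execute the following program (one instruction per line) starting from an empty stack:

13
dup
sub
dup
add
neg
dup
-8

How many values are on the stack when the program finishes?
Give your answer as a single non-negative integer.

After 'push 13': stack = [13] (depth 1)
After 'dup': stack = [13, 13] (depth 2)
After 'sub': stack = [0] (depth 1)
After 'dup': stack = [0, 0] (depth 2)
After 'add': stack = [0] (depth 1)
After 'neg': stack = [0] (depth 1)
After 'dup': stack = [0, 0] (depth 2)
After 'push -8': stack = [0, 0, -8] (depth 3)

Answer: 3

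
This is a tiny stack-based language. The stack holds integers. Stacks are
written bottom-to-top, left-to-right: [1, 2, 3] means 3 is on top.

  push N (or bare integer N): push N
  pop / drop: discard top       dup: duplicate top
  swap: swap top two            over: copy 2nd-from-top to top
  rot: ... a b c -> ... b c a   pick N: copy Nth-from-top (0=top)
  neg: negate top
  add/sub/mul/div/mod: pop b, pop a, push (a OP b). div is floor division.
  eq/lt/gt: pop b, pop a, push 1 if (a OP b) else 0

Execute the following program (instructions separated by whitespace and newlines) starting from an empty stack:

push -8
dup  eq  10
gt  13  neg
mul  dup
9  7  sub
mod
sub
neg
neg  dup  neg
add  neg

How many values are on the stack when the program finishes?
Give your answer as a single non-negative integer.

After 'push -8': stack = [-8] (depth 1)
After 'dup': stack = [-8, -8] (depth 2)
After 'eq': stack = [1] (depth 1)
After 'push 10': stack = [1, 10] (depth 2)
After 'gt': stack = [0] (depth 1)
After 'push 13': stack = [0, 13] (depth 2)
After 'neg': stack = [0, -13] (depth 2)
After 'mul': stack = [0] (depth 1)
After 'dup': stack = [0, 0] (depth 2)
After 'push 9': stack = [0, 0, 9] (depth 3)
After 'push 7': stack = [0, 0, 9, 7] (depth 4)
After 'sub': stack = [0, 0, 2] (depth 3)
After 'mod': stack = [0, 0] (depth 2)
After 'sub': stack = [0] (depth 1)
After 'neg': stack = [0] (depth 1)
After 'neg': stack = [0] (depth 1)
After 'dup': stack = [0, 0] (depth 2)
After 'neg': stack = [0, 0] (depth 2)
After 'add': stack = [0] (depth 1)
After 'neg': stack = [0] (depth 1)

Answer: 1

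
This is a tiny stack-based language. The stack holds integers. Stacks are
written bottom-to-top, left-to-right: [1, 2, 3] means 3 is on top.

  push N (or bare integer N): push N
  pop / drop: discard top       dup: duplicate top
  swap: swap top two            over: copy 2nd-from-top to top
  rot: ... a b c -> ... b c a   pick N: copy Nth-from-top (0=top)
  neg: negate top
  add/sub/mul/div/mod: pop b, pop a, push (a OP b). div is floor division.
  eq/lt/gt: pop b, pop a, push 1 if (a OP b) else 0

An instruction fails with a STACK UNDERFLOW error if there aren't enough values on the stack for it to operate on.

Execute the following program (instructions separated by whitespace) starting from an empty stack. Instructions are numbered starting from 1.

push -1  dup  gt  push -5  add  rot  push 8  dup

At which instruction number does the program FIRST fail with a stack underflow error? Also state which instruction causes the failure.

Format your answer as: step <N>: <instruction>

Answer: step 6: rot

Derivation:
Step 1 ('push -1'): stack = [-1], depth = 1
Step 2 ('dup'): stack = [-1, -1], depth = 2
Step 3 ('gt'): stack = [0], depth = 1
Step 4 ('push -5'): stack = [0, -5], depth = 2
Step 5 ('add'): stack = [-5], depth = 1
Step 6 ('rot'): needs 3 value(s) but depth is 1 — STACK UNDERFLOW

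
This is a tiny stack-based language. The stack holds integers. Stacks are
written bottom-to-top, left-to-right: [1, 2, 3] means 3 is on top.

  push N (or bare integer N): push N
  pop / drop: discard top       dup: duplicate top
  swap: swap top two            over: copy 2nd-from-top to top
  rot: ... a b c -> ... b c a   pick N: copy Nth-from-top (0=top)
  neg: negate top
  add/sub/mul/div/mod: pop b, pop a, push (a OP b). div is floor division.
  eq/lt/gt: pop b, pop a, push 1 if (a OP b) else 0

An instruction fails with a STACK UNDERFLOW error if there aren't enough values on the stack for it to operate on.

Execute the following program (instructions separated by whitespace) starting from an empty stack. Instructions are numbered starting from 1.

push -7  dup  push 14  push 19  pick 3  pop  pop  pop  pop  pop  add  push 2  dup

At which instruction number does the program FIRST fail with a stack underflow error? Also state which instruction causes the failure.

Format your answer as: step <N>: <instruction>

Step 1 ('push -7'): stack = [-7], depth = 1
Step 2 ('dup'): stack = [-7, -7], depth = 2
Step 3 ('push 14'): stack = [-7, -7, 14], depth = 3
Step 4 ('push 19'): stack = [-7, -7, 14, 19], depth = 4
Step 5 ('pick 3'): stack = [-7, -7, 14, 19, -7], depth = 5
Step 6 ('pop'): stack = [-7, -7, 14, 19], depth = 4
Step 7 ('pop'): stack = [-7, -7, 14], depth = 3
Step 8 ('pop'): stack = [-7, -7], depth = 2
Step 9 ('pop'): stack = [-7], depth = 1
Step 10 ('pop'): stack = [], depth = 0
Step 11 ('add'): needs 2 value(s) but depth is 0 — STACK UNDERFLOW

Answer: step 11: add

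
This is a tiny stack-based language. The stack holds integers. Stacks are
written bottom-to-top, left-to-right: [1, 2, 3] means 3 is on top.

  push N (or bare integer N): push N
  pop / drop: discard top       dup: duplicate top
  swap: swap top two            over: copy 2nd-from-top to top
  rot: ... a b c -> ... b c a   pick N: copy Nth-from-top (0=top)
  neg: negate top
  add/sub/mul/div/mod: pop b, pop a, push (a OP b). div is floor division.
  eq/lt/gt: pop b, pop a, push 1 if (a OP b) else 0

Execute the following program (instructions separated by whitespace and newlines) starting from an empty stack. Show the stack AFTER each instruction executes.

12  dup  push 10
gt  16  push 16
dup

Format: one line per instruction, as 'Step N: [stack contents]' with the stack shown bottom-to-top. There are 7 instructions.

Step 1: [12]
Step 2: [12, 12]
Step 3: [12, 12, 10]
Step 4: [12, 1]
Step 5: [12, 1, 16]
Step 6: [12, 1, 16, 16]
Step 7: [12, 1, 16, 16, 16]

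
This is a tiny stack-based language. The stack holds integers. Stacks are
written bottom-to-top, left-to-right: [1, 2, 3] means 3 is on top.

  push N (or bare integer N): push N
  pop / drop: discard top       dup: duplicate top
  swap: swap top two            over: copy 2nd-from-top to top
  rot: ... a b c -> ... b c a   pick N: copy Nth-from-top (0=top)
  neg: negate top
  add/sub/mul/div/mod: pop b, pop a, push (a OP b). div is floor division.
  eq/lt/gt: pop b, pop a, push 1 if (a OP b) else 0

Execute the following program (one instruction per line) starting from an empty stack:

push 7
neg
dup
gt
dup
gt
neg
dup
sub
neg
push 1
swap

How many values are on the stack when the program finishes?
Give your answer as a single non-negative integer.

Answer: 2

Derivation:
After 'push 7': stack = [7] (depth 1)
After 'neg': stack = [-7] (depth 1)
After 'dup': stack = [-7, -7] (depth 2)
After 'gt': stack = [0] (depth 1)
After 'dup': stack = [0, 0] (depth 2)
After 'gt': stack = [0] (depth 1)
After 'neg': stack = [0] (depth 1)
After 'dup': stack = [0, 0] (depth 2)
After 'sub': stack = [0] (depth 1)
After 'neg': stack = [0] (depth 1)
After 'push 1': stack = [0, 1] (depth 2)
After 'swap': stack = [1, 0] (depth 2)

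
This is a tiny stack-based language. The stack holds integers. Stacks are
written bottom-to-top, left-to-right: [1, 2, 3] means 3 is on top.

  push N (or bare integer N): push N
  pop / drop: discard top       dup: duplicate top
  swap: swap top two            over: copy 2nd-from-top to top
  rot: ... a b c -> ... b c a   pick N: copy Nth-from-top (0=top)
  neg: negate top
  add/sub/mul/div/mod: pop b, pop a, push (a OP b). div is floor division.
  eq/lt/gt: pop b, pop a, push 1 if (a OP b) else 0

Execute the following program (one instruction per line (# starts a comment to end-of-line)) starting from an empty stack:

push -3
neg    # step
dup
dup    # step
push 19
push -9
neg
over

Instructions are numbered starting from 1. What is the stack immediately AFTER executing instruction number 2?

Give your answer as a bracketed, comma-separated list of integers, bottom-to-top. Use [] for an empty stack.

Step 1 ('push -3'): [-3]
Step 2 ('neg'): [3]

Answer: [3]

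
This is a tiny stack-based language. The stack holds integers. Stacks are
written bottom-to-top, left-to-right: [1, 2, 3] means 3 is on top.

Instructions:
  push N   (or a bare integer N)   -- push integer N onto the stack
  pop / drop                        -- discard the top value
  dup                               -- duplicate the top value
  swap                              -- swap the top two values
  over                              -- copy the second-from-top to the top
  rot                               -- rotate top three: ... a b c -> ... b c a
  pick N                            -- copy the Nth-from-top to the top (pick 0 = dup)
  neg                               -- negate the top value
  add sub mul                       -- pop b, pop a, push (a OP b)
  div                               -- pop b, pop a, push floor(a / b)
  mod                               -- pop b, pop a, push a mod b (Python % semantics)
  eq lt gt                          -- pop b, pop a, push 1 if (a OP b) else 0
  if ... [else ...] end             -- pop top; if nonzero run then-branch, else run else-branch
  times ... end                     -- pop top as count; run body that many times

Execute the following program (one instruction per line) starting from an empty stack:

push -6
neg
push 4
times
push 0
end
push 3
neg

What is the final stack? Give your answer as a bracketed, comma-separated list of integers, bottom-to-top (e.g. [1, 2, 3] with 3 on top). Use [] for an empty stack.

After 'push -6': [-6]
After 'neg': [6]
After 'push 4': [6, 4]
After 'times': [6]
After 'push 0': [6, 0]
After 'push 0': [6, 0, 0]
After 'push 0': [6, 0, 0, 0]
After 'push 0': [6, 0, 0, 0, 0]
After 'push 3': [6, 0, 0, 0, 0, 3]
After 'neg': [6, 0, 0, 0, 0, -3]

Answer: [6, 0, 0, 0, 0, -3]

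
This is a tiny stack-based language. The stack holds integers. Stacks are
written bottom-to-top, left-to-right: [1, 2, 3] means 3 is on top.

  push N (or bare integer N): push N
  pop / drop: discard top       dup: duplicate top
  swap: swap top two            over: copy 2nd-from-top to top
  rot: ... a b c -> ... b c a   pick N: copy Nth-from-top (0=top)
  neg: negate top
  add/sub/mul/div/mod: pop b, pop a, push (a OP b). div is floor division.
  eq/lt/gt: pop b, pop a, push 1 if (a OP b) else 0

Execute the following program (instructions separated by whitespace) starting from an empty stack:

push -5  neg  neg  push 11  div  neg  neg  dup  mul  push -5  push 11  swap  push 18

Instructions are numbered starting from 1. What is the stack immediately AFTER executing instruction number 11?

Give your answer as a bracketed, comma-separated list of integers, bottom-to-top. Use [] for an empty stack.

Step 1 ('push -5'): [-5]
Step 2 ('neg'): [5]
Step 3 ('neg'): [-5]
Step 4 ('push 11'): [-5, 11]
Step 5 ('div'): [-1]
Step 6 ('neg'): [1]
Step 7 ('neg'): [-1]
Step 8 ('dup'): [-1, -1]
Step 9 ('mul'): [1]
Step 10 ('push -5'): [1, -5]
Step 11 ('push 11'): [1, -5, 11]

Answer: [1, -5, 11]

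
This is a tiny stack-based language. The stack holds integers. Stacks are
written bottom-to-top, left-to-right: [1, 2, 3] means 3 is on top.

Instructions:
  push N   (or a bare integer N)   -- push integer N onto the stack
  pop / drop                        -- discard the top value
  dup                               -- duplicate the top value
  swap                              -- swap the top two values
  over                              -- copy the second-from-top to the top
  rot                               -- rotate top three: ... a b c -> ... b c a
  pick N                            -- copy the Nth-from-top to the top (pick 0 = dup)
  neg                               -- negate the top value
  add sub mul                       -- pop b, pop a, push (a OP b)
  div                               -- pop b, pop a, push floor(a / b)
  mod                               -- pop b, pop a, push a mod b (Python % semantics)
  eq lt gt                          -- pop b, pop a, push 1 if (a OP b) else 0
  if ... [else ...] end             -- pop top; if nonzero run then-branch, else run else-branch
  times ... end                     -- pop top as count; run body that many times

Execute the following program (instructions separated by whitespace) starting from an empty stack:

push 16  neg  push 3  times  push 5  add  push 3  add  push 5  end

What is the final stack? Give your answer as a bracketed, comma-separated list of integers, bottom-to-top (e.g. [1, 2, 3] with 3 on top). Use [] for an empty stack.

Answer: [-8, 13, 13, 5]

Derivation:
After 'push 16': [16]
After 'neg': [-16]
After 'push 3': [-16, 3]
After 'times': [-16]
After 'push 5': [-16, 5]
After 'add': [-11]
After 'push 3': [-11, 3]
After 'add': [-8]
After 'push 5': [-8, 5]
After 'push 5': [-8, 5, 5]
After 'add': [-8, 10]
After 'push 3': [-8, 10, 3]
After 'add': [-8, 13]
After 'push 5': [-8, 13, 5]
After 'push 5': [-8, 13, 5, 5]
After 'add': [-8, 13, 10]
After 'push 3': [-8, 13, 10, 3]
After 'add': [-8, 13, 13]
After 'push 5': [-8, 13, 13, 5]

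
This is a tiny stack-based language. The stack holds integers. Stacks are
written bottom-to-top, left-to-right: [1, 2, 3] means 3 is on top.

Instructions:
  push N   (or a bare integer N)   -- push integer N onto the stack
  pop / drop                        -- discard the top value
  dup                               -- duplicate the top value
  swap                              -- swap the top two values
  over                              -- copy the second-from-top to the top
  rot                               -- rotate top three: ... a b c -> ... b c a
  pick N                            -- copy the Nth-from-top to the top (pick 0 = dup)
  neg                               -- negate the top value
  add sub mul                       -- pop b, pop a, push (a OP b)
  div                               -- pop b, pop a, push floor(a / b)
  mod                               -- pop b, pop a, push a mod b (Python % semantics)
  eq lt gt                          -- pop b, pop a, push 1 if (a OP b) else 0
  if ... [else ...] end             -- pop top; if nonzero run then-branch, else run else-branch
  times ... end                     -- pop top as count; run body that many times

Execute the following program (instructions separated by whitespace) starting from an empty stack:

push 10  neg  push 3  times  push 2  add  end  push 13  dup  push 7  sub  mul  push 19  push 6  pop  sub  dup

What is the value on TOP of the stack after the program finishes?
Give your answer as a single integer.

After 'push 10': [10]
After 'neg': [-10]
After 'push 3': [-10, 3]
After 'times': [-10]
After 'push 2': [-10, 2]
After 'add': [-8]
After 'push 2': [-8, 2]
After 'add': [-6]
After 'push 2': [-6, 2]
After 'add': [-4]
After 'push 13': [-4, 13]
After 'dup': [-4, 13, 13]
After 'push 7': [-4, 13, 13, 7]
After 'sub': [-4, 13, 6]
After 'mul': [-4, 78]
After 'push 19': [-4, 78, 19]
After 'push 6': [-4, 78, 19, 6]
After 'pop': [-4, 78, 19]
After 'sub': [-4, 59]
After 'dup': [-4, 59, 59]

Answer: 59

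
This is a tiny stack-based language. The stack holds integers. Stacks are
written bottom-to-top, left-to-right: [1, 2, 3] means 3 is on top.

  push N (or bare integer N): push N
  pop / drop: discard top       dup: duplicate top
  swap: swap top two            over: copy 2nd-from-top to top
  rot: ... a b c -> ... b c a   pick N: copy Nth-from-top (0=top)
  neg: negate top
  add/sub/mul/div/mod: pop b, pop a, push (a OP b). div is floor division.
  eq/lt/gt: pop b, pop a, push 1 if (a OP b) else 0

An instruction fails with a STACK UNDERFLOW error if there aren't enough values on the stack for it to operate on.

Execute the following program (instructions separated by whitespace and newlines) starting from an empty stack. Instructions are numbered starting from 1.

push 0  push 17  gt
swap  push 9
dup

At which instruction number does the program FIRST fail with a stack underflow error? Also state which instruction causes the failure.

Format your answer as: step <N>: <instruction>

Answer: step 4: swap

Derivation:
Step 1 ('push 0'): stack = [0], depth = 1
Step 2 ('push 17'): stack = [0, 17], depth = 2
Step 3 ('gt'): stack = [0], depth = 1
Step 4 ('swap'): needs 2 value(s) but depth is 1 — STACK UNDERFLOW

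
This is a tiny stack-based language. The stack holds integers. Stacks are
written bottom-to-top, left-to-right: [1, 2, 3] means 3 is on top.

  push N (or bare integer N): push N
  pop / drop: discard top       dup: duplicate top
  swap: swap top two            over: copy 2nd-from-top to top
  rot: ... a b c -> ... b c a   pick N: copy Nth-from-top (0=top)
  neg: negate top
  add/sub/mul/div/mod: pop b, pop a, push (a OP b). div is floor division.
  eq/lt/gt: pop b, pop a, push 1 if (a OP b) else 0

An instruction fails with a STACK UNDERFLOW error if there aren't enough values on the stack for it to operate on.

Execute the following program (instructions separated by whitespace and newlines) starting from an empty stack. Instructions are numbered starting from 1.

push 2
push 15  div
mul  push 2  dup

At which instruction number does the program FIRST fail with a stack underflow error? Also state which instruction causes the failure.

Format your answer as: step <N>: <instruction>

Answer: step 4: mul

Derivation:
Step 1 ('push 2'): stack = [2], depth = 1
Step 2 ('push 15'): stack = [2, 15], depth = 2
Step 3 ('div'): stack = [0], depth = 1
Step 4 ('mul'): needs 2 value(s) but depth is 1 — STACK UNDERFLOW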